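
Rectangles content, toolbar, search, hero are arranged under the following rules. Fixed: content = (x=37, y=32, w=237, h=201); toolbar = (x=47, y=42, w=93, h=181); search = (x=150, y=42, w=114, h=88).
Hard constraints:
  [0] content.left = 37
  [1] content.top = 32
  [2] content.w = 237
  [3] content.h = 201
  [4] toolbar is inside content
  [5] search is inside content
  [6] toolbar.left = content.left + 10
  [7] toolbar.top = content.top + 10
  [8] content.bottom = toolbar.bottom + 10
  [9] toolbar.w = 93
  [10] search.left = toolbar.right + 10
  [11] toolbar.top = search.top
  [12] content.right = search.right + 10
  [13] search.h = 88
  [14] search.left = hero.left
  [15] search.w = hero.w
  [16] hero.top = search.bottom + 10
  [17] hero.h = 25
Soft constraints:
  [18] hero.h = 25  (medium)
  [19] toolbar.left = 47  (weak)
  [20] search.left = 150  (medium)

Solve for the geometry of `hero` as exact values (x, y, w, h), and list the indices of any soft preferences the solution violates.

hero = (x=150, y=140, w=114, h=25)
violated soft preferences: none

1. hero.x = 150  [search.left = hero.left]
2. hero.w = 114  [search.w = hero.w]
3. hero.y = 140  [hero.top = search.bottom + 10]
4. hero.h = 25  [hero.h = 25]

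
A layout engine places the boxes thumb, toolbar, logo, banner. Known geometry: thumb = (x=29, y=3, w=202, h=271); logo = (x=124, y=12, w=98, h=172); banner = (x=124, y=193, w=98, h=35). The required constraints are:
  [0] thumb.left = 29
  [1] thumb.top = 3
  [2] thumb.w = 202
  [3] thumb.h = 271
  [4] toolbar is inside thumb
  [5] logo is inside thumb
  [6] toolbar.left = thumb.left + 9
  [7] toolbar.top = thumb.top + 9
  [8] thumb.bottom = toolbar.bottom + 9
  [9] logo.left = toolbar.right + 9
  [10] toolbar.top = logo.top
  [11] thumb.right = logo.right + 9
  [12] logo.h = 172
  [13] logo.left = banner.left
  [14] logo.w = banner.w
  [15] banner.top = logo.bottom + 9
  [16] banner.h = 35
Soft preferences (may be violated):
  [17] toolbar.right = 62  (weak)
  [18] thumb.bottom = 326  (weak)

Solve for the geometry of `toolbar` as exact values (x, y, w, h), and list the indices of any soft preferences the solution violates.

toolbar = (x=38, y=12, w=77, h=253)
violated soft preferences: 17, 18

1. toolbar.x = 38  [toolbar.left = thumb.left + 9]
2. toolbar.y = 12  [toolbar.top = thumb.top + 9]
3. toolbar.h = 253  [thumb.bottom = toolbar.bottom + 9]
4. toolbar.w = 77  [logo.left = toolbar.right + 9]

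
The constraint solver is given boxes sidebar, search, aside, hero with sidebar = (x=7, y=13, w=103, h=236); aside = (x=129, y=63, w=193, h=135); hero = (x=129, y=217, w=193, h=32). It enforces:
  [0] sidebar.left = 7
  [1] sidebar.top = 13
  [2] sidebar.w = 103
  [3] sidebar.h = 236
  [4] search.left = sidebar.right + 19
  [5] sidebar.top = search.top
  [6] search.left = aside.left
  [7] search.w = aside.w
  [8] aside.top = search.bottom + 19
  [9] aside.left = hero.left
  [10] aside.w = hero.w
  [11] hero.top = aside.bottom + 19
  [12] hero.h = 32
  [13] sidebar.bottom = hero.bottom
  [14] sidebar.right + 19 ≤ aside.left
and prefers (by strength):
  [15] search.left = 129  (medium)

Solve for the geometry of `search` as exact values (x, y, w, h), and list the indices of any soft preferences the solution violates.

1. search.x = 129  [search.left = sidebar.right + 19]
2. search.y = 13  [sidebar.top = search.top]
3. search.w = 193  [search.w = aside.w]
4. search.h = 31  [aside.top = search.bottom + 19]

search = (x=129, y=13, w=193, h=31)
violated soft preferences: none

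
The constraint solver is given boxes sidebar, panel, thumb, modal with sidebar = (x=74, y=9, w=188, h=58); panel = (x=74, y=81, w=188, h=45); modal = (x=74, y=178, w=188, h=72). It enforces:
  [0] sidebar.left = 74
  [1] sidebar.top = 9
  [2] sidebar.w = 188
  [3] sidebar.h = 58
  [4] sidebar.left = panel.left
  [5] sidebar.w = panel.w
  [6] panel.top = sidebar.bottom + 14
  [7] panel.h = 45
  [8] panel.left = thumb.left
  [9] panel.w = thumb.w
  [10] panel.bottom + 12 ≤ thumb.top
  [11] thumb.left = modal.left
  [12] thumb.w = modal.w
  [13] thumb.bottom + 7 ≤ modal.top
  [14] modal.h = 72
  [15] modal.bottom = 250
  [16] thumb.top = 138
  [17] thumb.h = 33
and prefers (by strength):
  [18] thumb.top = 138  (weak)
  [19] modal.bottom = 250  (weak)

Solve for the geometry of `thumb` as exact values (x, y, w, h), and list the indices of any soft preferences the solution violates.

thumb = (x=74, y=138, w=188, h=33)
violated soft preferences: none

1. thumb.x = 74  [panel.left = thumb.left]
2. thumb.w = 188  [panel.w = thumb.w]
3. thumb.y = 138  [thumb.top = 138]
4. thumb.h = 33  [thumb.h = 33]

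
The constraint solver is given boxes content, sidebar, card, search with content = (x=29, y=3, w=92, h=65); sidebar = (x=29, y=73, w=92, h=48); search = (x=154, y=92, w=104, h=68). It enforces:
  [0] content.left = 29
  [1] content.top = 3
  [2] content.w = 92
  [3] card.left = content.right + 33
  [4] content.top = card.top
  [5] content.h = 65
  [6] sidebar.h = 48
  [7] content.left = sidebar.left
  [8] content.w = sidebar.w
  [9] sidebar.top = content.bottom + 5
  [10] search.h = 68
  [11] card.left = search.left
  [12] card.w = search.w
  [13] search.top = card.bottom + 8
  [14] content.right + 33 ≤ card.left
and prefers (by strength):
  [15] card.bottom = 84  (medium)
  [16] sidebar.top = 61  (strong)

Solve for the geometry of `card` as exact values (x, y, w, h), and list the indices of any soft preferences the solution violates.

1. card.x = 154  [card.left = content.right + 33]
2. card.y = 3  [content.top = card.top]
3. card.w = 104  [card.w = search.w]
4. card.h = 81  [search.top = card.bottom + 8]

card = (x=154, y=3, w=104, h=81)
violated soft preferences: 16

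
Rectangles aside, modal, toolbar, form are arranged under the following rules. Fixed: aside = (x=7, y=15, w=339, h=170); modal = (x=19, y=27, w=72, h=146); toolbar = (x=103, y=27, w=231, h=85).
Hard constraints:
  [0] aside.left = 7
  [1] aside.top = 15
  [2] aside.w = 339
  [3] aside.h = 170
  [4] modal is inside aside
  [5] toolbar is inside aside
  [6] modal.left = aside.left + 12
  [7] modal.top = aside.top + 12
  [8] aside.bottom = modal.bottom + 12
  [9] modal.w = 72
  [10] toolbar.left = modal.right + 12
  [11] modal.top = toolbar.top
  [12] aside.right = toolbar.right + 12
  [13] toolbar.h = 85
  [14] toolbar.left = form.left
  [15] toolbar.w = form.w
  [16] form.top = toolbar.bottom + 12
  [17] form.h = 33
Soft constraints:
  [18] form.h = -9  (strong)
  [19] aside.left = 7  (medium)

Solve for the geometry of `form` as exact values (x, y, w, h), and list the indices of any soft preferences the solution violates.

1. form.x = 103  [toolbar.left = form.left]
2. form.w = 231  [toolbar.w = form.w]
3. form.y = 124  [form.top = toolbar.bottom + 12]
4. form.h = 33  [form.h = 33]

form = (x=103, y=124, w=231, h=33)
violated soft preferences: 18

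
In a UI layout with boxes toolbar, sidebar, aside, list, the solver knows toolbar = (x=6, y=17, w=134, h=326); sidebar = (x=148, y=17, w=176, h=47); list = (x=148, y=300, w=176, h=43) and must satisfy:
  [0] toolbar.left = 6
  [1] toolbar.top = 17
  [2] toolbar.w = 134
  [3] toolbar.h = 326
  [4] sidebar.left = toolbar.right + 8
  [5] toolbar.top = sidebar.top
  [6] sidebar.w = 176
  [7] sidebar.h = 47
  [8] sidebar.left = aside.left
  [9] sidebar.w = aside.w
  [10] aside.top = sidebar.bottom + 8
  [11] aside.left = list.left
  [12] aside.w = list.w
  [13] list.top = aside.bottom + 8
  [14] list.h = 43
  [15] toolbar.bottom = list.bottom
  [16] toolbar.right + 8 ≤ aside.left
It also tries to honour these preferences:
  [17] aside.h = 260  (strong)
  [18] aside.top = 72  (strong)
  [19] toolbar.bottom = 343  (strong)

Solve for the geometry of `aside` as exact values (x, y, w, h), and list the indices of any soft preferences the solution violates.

aside = (x=148, y=72, w=176, h=220)
violated soft preferences: 17

1. aside.x = 148  [sidebar.left = aside.left]
2. aside.w = 176  [sidebar.w = aside.w]
3. aside.y = 72  [aside.top = sidebar.bottom + 8]
4. aside.h = 220  [list.top = aside.bottom + 8]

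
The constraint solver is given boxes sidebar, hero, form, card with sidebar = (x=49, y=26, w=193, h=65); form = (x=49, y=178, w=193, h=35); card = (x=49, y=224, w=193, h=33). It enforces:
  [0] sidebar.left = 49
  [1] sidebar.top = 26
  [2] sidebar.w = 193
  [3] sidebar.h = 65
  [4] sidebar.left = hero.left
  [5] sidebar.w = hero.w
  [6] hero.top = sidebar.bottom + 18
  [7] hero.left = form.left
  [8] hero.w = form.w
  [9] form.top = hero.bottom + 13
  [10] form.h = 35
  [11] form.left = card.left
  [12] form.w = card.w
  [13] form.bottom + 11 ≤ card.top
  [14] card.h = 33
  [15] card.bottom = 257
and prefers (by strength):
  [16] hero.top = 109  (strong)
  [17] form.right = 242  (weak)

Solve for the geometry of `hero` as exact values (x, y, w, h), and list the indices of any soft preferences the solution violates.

1. hero.x = 49  [sidebar.left = hero.left]
2. hero.w = 193  [sidebar.w = hero.w]
3. hero.y = 109  [hero.top = sidebar.bottom + 18]
4. hero.h = 56  [form.top = hero.bottom + 13]

hero = (x=49, y=109, w=193, h=56)
violated soft preferences: none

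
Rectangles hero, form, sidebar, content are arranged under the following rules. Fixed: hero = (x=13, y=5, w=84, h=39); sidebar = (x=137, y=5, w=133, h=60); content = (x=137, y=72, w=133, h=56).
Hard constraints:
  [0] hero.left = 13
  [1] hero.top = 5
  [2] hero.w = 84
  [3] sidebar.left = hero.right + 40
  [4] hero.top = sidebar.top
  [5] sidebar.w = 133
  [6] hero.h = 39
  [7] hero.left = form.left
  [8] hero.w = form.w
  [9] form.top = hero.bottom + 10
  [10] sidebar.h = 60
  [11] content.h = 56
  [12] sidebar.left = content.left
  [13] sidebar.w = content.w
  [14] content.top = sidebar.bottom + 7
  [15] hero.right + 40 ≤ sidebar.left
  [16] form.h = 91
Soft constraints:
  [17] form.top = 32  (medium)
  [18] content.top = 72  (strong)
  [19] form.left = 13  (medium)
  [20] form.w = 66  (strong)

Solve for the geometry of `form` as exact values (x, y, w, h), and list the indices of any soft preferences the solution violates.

form = (x=13, y=54, w=84, h=91)
violated soft preferences: 17, 20

1. form.x = 13  [hero.left = form.left]
2. form.w = 84  [hero.w = form.w]
3. form.y = 54  [form.top = hero.bottom + 10]
4. form.h = 91  [form.h = 91]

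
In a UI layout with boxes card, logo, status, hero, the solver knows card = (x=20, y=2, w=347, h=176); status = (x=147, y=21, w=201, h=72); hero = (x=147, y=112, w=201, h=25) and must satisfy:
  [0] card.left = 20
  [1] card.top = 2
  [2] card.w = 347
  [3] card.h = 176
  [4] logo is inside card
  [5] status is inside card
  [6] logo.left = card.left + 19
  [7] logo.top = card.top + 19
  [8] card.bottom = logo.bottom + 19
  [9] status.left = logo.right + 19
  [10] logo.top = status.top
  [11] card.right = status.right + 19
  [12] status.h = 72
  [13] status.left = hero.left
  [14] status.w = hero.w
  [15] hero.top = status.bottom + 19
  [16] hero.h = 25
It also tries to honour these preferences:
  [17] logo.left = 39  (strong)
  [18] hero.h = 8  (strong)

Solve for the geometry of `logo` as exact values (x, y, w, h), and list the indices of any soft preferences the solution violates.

1. logo.x = 39  [logo.left = card.left + 19]
2. logo.y = 21  [logo.top = card.top + 19]
3. logo.h = 138  [card.bottom = logo.bottom + 19]
4. logo.w = 89  [status.left = logo.right + 19]

logo = (x=39, y=21, w=89, h=138)
violated soft preferences: 18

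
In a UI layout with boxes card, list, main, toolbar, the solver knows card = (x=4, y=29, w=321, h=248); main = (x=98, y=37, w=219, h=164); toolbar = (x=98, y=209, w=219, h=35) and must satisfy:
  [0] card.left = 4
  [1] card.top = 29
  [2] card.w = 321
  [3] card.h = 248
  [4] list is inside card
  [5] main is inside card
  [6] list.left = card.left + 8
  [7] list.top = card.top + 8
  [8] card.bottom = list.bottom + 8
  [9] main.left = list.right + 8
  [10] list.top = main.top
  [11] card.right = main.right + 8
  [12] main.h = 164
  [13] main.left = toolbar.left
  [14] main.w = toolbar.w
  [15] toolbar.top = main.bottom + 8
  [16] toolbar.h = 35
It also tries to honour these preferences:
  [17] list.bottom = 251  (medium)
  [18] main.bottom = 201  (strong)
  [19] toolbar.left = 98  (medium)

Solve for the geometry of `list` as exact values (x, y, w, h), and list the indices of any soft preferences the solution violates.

1. list.x = 12  [list.left = card.left + 8]
2. list.y = 37  [list.top = card.top + 8]
3. list.h = 232  [card.bottom = list.bottom + 8]
4. list.w = 78  [main.left = list.right + 8]

list = (x=12, y=37, w=78, h=232)
violated soft preferences: 17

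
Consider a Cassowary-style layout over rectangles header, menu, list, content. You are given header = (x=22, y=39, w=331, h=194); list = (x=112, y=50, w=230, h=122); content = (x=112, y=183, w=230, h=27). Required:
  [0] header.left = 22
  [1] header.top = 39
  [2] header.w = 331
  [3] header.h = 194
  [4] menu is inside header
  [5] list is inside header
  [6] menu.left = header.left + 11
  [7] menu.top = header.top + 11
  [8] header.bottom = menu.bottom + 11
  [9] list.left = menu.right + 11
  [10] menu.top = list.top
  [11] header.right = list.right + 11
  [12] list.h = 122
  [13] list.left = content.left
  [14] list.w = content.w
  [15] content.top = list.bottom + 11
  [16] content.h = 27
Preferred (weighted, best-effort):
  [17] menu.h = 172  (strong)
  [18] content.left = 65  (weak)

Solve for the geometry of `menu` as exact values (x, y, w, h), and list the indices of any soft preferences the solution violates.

menu = (x=33, y=50, w=68, h=172)
violated soft preferences: 18

1. menu.x = 33  [menu.left = header.left + 11]
2. menu.y = 50  [menu.top = header.top + 11]
3. menu.h = 172  [header.bottom = menu.bottom + 11]
4. menu.w = 68  [list.left = menu.right + 11]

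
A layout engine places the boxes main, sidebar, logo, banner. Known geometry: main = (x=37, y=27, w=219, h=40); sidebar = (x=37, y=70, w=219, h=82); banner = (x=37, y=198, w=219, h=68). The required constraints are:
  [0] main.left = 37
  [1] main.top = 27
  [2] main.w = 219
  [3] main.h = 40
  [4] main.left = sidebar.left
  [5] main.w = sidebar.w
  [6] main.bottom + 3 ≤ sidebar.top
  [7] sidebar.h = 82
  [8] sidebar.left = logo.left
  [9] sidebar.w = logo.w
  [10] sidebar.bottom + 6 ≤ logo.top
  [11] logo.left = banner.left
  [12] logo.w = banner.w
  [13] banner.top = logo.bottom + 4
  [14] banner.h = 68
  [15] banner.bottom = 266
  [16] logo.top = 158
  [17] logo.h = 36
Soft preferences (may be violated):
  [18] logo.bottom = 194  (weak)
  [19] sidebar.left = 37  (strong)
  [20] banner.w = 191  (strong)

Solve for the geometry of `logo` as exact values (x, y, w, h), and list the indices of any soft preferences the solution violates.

1. logo.x = 37  [sidebar.left = logo.left]
2. logo.w = 219  [sidebar.w = logo.w]
3. logo.y = 158  [logo.top = 158]
4. logo.h = 36  [logo.h = 36]

logo = (x=37, y=158, w=219, h=36)
violated soft preferences: 20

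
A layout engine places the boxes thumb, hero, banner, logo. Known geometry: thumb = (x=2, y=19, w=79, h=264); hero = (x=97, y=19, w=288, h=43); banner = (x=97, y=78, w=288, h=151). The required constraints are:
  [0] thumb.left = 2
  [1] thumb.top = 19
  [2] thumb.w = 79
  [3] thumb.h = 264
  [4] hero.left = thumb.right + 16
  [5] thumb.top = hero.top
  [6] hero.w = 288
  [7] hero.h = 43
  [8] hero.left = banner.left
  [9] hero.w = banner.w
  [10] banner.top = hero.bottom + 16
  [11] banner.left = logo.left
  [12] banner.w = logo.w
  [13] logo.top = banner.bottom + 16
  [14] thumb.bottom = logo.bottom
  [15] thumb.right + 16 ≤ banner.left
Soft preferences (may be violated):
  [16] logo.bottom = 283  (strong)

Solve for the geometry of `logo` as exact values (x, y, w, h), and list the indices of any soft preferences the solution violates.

logo = (x=97, y=245, w=288, h=38)
violated soft preferences: none

1. logo.x = 97  [banner.left = logo.left]
2. logo.w = 288  [banner.w = logo.w]
3. logo.y = 245  [logo.top = banner.bottom + 16]
4. logo.h = 38  [thumb.bottom = logo.bottom]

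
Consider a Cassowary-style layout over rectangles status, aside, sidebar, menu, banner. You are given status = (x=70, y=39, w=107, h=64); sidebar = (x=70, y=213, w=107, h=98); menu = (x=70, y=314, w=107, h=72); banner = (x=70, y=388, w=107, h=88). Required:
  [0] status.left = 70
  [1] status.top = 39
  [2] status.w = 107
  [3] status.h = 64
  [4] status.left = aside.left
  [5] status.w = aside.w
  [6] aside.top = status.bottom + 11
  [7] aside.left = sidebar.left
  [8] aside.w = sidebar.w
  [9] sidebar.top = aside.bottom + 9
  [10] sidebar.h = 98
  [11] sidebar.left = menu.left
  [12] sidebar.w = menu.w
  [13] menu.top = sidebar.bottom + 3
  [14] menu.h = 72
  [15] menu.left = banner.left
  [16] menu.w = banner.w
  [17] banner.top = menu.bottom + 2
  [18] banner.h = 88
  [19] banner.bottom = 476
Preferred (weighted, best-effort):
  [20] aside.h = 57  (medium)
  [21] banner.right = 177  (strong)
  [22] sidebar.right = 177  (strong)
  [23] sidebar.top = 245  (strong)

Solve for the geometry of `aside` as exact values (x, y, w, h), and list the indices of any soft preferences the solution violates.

1. aside.x = 70  [status.left = aside.left]
2. aside.w = 107  [status.w = aside.w]
3. aside.y = 114  [aside.top = status.bottom + 11]
4. aside.h = 90  [sidebar.top = aside.bottom + 9]

aside = (x=70, y=114, w=107, h=90)
violated soft preferences: 20, 23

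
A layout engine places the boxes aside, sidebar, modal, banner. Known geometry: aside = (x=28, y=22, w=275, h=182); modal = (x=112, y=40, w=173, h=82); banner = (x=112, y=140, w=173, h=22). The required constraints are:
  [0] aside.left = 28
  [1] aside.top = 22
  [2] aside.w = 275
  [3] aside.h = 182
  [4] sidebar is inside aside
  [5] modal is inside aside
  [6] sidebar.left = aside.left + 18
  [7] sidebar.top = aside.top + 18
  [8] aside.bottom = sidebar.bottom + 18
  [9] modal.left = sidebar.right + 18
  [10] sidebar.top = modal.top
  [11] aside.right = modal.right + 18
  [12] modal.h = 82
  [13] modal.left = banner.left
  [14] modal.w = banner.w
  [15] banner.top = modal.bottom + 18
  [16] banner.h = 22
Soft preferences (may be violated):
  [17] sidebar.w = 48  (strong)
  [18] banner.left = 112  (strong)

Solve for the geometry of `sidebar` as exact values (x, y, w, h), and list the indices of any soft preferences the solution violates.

1. sidebar.x = 46  [sidebar.left = aside.left + 18]
2. sidebar.y = 40  [sidebar.top = aside.top + 18]
3. sidebar.h = 146  [aside.bottom = sidebar.bottom + 18]
4. sidebar.w = 48  [modal.left = sidebar.right + 18]

sidebar = (x=46, y=40, w=48, h=146)
violated soft preferences: none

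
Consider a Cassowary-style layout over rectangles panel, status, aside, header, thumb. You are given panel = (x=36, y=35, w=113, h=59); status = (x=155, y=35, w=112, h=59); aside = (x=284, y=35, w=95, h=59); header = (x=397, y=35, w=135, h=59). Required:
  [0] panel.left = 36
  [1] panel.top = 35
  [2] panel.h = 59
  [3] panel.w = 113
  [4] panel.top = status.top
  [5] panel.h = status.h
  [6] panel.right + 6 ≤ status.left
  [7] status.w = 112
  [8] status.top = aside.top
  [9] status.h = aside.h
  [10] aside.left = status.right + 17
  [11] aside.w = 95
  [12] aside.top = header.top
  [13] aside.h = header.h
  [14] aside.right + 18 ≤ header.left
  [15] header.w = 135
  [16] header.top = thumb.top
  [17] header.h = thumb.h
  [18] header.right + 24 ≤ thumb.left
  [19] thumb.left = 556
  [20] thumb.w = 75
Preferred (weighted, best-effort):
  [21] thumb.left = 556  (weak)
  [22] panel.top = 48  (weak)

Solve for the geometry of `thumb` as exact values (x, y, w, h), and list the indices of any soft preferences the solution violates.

thumb = (x=556, y=35, w=75, h=59)
violated soft preferences: 22

1. thumb.y = 35  [header.top = thumb.top]
2. thumb.h = 59  [header.h = thumb.h]
3. thumb.x = 556  [thumb.left = 556]
4. thumb.w = 75  [thumb.w = 75]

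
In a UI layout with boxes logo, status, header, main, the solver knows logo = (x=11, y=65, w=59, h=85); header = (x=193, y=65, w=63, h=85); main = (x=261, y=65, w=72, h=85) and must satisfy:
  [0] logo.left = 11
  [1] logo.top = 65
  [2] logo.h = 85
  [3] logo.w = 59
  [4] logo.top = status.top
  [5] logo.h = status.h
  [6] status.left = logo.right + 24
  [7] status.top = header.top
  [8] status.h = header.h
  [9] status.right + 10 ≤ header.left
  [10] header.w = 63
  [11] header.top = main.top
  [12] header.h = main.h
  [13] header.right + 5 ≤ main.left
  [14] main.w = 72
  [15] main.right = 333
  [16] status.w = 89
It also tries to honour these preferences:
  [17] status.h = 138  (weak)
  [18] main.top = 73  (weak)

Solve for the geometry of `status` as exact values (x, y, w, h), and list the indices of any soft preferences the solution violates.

status = (x=94, y=65, w=89, h=85)
violated soft preferences: 17, 18

1. status.y = 65  [logo.top = status.top]
2. status.h = 85  [logo.h = status.h]
3. status.x = 94  [status.left = logo.right + 24]
4. status.w = 89  [status.w = 89]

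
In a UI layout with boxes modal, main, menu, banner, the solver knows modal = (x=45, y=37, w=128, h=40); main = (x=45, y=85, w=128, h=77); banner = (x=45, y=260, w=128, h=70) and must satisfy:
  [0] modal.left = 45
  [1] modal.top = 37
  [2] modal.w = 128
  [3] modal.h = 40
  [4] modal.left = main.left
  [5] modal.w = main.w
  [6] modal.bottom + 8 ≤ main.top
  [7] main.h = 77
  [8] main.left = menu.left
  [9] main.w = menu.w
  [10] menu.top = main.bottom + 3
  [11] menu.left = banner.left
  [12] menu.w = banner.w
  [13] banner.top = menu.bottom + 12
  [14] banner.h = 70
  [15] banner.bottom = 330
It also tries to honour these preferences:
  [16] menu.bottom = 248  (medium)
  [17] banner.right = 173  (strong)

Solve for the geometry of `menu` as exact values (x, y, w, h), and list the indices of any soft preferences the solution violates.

menu = (x=45, y=165, w=128, h=83)
violated soft preferences: none

1. menu.x = 45  [main.left = menu.left]
2. menu.w = 128  [main.w = menu.w]
3. menu.y = 165  [menu.top = main.bottom + 3]
4. menu.h = 83  [banner.top = menu.bottom + 12]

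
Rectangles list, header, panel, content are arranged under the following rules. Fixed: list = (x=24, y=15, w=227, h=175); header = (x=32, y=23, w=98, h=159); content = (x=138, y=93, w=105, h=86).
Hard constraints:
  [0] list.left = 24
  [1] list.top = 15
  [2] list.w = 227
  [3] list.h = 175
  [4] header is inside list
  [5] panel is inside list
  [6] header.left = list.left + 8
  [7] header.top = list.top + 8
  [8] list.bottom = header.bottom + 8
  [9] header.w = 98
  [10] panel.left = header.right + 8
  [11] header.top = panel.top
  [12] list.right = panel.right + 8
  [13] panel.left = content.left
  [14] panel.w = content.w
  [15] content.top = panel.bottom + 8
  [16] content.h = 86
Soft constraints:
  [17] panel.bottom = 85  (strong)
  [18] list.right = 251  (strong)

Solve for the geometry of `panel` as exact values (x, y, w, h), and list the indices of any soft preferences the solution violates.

1. panel.x = 138  [panel.left = header.right + 8]
2. panel.y = 23  [header.top = panel.top]
3. panel.w = 105  [list.right = panel.right + 8]
4. panel.h = 62  [content.top = panel.bottom + 8]

panel = (x=138, y=23, w=105, h=62)
violated soft preferences: none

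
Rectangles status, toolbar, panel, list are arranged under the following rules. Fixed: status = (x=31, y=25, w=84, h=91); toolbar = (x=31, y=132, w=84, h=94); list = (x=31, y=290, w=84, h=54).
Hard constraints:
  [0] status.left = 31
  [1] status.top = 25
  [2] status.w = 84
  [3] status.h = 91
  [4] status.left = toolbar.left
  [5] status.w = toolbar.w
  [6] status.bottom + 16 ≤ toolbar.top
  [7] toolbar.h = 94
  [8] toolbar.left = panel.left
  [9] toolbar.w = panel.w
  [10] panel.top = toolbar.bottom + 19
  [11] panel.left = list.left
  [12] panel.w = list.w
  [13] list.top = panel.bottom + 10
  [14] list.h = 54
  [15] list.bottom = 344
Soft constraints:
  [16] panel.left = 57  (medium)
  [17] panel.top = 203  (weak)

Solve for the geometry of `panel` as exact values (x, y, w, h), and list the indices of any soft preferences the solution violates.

panel = (x=31, y=245, w=84, h=35)
violated soft preferences: 16, 17

1. panel.x = 31  [toolbar.left = panel.left]
2. panel.w = 84  [toolbar.w = panel.w]
3. panel.y = 245  [panel.top = toolbar.bottom + 19]
4. panel.h = 35  [list.top = panel.bottom + 10]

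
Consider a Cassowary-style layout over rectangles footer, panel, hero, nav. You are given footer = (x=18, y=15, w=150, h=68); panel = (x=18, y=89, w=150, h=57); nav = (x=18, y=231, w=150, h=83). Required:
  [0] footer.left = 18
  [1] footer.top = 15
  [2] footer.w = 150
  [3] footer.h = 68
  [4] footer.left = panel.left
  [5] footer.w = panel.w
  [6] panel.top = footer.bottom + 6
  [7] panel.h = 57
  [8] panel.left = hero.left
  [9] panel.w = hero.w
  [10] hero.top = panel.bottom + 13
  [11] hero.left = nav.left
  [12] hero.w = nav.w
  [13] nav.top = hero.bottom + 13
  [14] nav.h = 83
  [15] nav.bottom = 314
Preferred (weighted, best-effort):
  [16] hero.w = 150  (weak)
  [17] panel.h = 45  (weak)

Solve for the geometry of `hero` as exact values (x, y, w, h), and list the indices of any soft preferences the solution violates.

hero = (x=18, y=159, w=150, h=59)
violated soft preferences: 17

1. hero.x = 18  [panel.left = hero.left]
2. hero.w = 150  [panel.w = hero.w]
3. hero.y = 159  [hero.top = panel.bottom + 13]
4. hero.h = 59  [nav.top = hero.bottom + 13]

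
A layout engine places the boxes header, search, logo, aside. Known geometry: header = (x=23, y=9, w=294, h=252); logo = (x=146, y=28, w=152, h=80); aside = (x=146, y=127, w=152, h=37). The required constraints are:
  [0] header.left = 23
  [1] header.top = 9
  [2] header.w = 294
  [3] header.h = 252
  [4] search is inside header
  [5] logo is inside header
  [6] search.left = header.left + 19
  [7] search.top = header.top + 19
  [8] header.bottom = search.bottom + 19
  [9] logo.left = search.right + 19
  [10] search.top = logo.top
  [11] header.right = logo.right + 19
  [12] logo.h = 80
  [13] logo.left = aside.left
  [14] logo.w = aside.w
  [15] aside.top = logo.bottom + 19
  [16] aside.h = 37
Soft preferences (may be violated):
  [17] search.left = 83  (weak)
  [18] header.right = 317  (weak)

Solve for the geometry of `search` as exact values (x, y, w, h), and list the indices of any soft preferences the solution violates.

1. search.x = 42  [search.left = header.left + 19]
2. search.y = 28  [search.top = header.top + 19]
3. search.h = 214  [header.bottom = search.bottom + 19]
4. search.w = 85  [logo.left = search.right + 19]

search = (x=42, y=28, w=85, h=214)
violated soft preferences: 17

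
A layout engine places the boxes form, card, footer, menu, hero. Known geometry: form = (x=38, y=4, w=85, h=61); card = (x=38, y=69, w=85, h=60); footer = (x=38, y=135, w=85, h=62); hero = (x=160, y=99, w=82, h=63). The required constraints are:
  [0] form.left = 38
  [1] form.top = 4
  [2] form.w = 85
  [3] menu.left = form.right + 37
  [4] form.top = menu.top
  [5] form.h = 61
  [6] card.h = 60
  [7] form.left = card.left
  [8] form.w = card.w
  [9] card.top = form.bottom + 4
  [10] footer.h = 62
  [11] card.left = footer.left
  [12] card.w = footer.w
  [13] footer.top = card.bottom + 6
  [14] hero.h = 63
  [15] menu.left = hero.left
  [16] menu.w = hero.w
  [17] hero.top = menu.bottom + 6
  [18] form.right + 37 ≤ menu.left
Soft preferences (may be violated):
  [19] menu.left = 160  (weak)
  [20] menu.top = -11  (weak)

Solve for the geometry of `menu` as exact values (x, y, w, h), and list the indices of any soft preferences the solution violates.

menu = (x=160, y=4, w=82, h=89)
violated soft preferences: 20

1. menu.x = 160  [menu.left = form.right + 37]
2. menu.y = 4  [form.top = menu.top]
3. menu.w = 82  [menu.w = hero.w]
4. menu.h = 89  [hero.top = menu.bottom + 6]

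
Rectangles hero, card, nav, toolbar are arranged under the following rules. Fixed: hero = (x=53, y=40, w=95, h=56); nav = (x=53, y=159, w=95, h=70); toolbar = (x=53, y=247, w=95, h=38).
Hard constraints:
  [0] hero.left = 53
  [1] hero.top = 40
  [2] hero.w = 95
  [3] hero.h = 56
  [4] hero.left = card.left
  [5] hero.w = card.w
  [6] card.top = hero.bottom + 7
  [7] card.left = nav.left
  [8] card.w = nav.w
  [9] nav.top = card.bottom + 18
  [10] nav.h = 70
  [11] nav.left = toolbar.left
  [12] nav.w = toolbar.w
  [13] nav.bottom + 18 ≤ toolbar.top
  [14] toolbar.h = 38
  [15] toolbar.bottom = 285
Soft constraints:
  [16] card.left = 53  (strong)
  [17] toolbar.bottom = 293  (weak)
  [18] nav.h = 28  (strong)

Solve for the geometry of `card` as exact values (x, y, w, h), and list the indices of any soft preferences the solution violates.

card = (x=53, y=103, w=95, h=38)
violated soft preferences: 17, 18

1. card.x = 53  [hero.left = card.left]
2. card.w = 95  [hero.w = card.w]
3. card.y = 103  [card.top = hero.bottom + 7]
4. card.h = 38  [nav.top = card.bottom + 18]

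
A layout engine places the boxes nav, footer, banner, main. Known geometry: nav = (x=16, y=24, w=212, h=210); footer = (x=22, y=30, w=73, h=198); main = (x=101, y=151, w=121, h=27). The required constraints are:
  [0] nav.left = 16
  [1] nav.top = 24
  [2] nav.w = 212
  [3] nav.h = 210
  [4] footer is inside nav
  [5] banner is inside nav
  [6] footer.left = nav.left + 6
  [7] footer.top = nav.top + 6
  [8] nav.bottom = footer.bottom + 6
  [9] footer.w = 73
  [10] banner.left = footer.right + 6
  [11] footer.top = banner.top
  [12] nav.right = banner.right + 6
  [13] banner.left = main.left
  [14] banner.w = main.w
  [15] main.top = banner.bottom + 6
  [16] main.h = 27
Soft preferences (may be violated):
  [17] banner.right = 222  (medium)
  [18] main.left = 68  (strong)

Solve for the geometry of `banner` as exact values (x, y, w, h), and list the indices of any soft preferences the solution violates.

1. banner.x = 101  [banner.left = footer.right + 6]
2. banner.y = 30  [footer.top = banner.top]
3. banner.w = 121  [nav.right = banner.right + 6]
4. banner.h = 115  [main.top = banner.bottom + 6]

banner = (x=101, y=30, w=121, h=115)
violated soft preferences: 18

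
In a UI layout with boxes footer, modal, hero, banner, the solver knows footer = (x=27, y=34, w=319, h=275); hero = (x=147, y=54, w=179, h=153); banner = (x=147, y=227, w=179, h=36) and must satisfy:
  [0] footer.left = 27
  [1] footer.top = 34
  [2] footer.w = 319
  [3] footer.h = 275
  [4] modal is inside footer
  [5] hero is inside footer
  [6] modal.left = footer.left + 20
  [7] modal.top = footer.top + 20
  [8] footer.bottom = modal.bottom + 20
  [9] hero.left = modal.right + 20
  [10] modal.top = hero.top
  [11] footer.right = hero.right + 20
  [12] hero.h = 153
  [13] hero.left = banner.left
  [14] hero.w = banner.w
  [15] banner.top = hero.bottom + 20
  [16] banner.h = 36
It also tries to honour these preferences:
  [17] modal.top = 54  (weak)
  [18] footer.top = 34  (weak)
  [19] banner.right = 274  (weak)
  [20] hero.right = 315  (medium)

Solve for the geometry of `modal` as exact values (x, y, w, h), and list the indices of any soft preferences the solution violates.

1. modal.x = 47  [modal.left = footer.left + 20]
2. modal.y = 54  [modal.top = footer.top + 20]
3. modal.h = 235  [footer.bottom = modal.bottom + 20]
4. modal.w = 80  [hero.left = modal.right + 20]

modal = (x=47, y=54, w=80, h=235)
violated soft preferences: 19, 20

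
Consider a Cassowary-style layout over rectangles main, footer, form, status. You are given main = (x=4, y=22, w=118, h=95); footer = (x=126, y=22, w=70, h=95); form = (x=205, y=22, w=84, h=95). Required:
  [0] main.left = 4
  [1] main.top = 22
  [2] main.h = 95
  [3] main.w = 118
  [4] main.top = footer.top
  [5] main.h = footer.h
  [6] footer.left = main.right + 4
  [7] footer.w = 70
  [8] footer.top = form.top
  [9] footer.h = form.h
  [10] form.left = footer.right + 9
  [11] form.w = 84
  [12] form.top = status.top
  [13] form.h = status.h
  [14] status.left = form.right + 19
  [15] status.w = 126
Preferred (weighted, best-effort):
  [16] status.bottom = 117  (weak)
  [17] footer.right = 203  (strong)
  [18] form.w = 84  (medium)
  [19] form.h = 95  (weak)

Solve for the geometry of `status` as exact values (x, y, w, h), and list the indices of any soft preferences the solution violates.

1. status.y = 22  [form.top = status.top]
2. status.h = 95  [form.h = status.h]
3. status.x = 308  [status.left = form.right + 19]
4. status.w = 126  [status.w = 126]

status = (x=308, y=22, w=126, h=95)
violated soft preferences: 17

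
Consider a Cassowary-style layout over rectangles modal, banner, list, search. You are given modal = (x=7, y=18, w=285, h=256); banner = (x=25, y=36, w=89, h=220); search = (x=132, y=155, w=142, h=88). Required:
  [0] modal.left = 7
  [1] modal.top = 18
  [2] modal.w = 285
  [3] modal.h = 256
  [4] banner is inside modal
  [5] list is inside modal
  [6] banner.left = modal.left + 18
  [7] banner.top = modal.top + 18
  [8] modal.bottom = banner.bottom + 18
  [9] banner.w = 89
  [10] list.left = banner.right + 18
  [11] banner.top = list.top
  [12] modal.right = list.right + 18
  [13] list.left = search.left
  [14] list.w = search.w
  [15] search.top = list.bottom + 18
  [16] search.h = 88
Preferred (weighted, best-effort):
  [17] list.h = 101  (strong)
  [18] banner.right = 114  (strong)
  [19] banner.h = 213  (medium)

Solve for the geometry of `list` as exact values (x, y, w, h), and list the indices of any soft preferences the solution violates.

1. list.x = 132  [list.left = banner.right + 18]
2. list.y = 36  [banner.top = list.top]
3. list.w = 142  [modal.right = list.right + 18]
4. list.h = 101  [search.top = list.bottom + 18]

list = (x=132, y=36, w=142, h=101)
violated soft preferences: 19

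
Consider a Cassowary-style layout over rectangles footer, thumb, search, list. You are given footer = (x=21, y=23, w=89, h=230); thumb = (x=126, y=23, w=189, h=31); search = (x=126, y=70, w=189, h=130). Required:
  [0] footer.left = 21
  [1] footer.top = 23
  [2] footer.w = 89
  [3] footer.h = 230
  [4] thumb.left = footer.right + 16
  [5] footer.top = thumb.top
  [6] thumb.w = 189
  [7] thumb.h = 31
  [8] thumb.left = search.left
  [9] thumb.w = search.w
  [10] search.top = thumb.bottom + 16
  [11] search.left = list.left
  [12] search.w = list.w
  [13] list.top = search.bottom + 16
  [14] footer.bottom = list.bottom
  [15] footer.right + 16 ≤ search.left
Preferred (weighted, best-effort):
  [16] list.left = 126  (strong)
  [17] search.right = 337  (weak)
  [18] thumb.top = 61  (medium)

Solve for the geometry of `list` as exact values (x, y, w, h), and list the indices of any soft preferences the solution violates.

1. list.x = 126  [search.left = list.left]
2. list.w = 189  [search.w = list.w]
3. list.y = 216  [list.top = search.bottom + 16]
4. list.h = 37  [footer.bottom = list.bottom]

list = (x=126, y=216, w=189, h=37)
violated soft preferences: 17, 18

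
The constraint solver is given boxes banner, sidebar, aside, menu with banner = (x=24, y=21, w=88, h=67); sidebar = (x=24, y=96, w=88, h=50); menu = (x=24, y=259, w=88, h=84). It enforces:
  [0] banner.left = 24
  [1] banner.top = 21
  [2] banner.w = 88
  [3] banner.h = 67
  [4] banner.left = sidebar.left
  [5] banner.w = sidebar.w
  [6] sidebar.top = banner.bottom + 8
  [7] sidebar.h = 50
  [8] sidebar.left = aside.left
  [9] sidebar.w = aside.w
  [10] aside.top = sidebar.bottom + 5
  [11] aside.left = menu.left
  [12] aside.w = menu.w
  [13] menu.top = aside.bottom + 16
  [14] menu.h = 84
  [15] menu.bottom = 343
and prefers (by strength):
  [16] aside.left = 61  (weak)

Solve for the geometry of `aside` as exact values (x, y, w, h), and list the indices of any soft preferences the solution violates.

aside = (x=24, y=151, w=88, h=92)
violated soft preferences: 16

1. aside.x = 24  [sidebar.left = aside.left]
2. aside.w = 88  [sidebar.w = aside.w]
3. aside.y = 151  [aside.top = sidebar.bottom + 5]
4. aside.h = 92  [menu.top = aside.bottom + 16]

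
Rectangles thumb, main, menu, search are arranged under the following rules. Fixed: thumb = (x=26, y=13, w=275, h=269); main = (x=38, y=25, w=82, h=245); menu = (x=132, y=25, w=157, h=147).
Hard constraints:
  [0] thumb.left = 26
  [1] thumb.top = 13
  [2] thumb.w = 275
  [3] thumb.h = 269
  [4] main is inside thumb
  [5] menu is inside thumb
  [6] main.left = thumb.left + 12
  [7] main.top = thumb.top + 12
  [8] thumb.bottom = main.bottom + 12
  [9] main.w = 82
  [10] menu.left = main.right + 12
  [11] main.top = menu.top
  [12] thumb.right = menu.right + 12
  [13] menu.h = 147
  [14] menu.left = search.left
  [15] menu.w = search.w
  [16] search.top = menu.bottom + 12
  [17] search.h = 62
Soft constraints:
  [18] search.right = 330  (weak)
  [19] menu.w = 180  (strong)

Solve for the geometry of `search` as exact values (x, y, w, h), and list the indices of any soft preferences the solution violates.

search = (x=132, y=184, w=157, h=62)
violated soft preferences: 18, 19

1. search.x = 132  [menu.left = search.left]
2. search.w = 157  [menu.w = search.w]
3. search.y = 184  [search.top = menu.bottom + 12]
4. search.h = 62  [search.h = 62]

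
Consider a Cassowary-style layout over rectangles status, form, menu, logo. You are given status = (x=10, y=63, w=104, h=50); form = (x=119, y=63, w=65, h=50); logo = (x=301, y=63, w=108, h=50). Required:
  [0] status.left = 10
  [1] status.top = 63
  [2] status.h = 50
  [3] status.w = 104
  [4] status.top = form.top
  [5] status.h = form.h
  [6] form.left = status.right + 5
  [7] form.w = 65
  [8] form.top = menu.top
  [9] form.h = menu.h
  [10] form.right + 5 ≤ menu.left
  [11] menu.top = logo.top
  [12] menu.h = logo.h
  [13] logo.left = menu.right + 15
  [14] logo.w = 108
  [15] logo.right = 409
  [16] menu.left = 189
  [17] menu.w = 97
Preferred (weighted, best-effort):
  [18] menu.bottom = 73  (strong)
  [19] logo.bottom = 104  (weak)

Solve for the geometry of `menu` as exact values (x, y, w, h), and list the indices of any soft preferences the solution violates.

1. menu.y = 63  [form.top = menu.top]
2. menu.h = 50  [form.h = menu.h]
3. menu.x = 189  [menu.left = 189]
4. menu.w = 97  [menu.w = 97]

menu = (x=189, y=63, w=97, h=50)
violated soft preferences: 18, 19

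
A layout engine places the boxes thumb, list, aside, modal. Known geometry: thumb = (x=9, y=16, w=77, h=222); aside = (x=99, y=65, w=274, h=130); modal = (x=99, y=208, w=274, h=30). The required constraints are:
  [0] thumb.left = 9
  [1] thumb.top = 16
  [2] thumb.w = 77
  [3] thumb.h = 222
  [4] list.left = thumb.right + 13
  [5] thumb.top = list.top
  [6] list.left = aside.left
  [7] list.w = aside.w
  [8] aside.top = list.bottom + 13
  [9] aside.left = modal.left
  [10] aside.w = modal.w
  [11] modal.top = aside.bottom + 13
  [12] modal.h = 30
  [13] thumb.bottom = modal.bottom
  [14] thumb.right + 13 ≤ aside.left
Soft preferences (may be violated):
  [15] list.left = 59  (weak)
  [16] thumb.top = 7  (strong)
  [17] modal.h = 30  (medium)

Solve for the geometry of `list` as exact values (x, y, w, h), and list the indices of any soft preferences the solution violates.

list = (x=99, y=16, w=274, h=36)
violated soft preferences: 15, 16

1. list.x = 99  [list.left = thumb.right + 13]
2. list.y = 16  [thumb.top = list.top]
3. list.w = 274  [list.w = aside.w]
4. list.h = 36  [aside.top = list.bottom + 13]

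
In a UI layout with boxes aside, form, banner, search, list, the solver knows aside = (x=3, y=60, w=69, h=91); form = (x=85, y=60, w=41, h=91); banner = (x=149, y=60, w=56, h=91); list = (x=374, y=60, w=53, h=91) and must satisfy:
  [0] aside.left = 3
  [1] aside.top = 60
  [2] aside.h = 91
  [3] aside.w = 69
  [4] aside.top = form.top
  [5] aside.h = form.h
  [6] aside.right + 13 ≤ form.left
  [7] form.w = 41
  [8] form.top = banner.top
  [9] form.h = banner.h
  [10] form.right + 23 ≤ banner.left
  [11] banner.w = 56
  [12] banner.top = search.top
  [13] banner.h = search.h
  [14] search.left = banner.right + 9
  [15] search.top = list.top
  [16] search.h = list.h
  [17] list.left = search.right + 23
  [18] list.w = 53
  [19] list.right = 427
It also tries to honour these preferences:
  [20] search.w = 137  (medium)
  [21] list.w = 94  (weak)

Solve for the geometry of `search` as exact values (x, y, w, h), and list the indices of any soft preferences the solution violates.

1. search.y = 60  [banner.top = search.top]
2. search.h = 91  [banner.h = search.h]
3. search.x = 214  [search.left = banner.right + 9]
4. search.w = 137  [list.left = search.right + 23]

search = (x=214, y=60, w=137, h=91)
violated soft preferences: 21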